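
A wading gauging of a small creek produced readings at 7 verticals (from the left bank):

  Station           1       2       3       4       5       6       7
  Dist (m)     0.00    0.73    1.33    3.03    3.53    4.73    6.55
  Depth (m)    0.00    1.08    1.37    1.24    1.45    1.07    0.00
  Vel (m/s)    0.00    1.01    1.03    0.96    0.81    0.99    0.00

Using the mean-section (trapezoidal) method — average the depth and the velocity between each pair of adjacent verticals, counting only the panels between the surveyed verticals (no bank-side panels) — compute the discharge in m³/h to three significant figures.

Panel 1-2: Δb = 0.73 m, d̄ = (0.00+1.08)/2 = 0.54, v̄ = (0.00+1.01)/2 = 0.505 → q = 0.73×0.54×0.505 = 0.1991 m³/s
Panel 2-3: Δb = 0.6 m, d̄ = (1.08+1.37)/2 = 1.225, v̄ = (1.01+1.03)/2 = 1.02 → q = 0.6×1.225×1.02 = 0.7497 m³/s
Panel 3-4: Δb = 1.7 m, d̄ = (1.37+1.24)/2 = 1.305, v̄ = (1.03+0.96)/2 = 0.995 → q = 1.7×1.305×0.995 = 2.207 m³/s
Panel 4-5: Δb = 0.5 m, d̄ = (1.24+1.45)/2 = 1.345, v̄ = (0.96+0.81)/2 = 0.885 → q = 0.5×1.345×0.885 = 0.5952 m³/s
Panel 5-6: Δb = 1.2 m, d̄ = (1.45+1.07)/2 = 1.26, v̄ = (0.81+0.99)/2 = 0.9 → q = 1.2×1.26×0.9 = 1.361 m³/s
Panel 6-7: Δb = 1.82 m, d̄ = (1.07+0.00)/2 = 0.535, v̄ = (0.99+0.00)/2 = 0.495 → q = 1.82×0.535×0.495 = 0.4820 m³/s
Q = Σ q = 5.594 m³/s
= 5.594 × 3600 = 20140 m³/h

20100 m³/h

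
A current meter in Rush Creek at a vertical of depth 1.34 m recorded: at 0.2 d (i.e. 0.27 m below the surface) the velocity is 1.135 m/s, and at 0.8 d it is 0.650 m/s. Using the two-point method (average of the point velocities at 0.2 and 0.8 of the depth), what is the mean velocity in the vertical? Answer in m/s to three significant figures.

v̄ = (1.135 + 0.650) / 2 = 0.8925 m/s

0.893 m/s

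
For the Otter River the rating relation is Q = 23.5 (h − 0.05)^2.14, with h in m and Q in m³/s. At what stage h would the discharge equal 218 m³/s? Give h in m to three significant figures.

2.88 m

h − h₀ = (Q/C)^(1/b) = (218/23.5)^(1/2.14) = 2.832 m
h = 0.05 + 2.832 = 2.882 m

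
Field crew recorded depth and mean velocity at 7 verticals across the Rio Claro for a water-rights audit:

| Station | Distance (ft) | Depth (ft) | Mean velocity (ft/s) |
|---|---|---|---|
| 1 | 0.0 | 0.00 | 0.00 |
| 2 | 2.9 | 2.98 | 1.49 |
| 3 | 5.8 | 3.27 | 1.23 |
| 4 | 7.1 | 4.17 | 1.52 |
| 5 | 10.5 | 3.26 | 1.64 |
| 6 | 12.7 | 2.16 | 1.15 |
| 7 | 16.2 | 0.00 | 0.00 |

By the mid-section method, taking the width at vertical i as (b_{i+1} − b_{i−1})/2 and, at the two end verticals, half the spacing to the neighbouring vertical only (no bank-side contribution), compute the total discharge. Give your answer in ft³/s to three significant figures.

58.3 ft³/s

w_2 = (5.8 − 0.0)/2 = 2.9 ft; q_2 = 1.49 × 2.98 × 2.9 = 12.88 ft³/s
w_3 = (7.1 − 2.9)/2 = 2.1 ft; q_3 = 1.23 × 3.27 × 2.1 = 8.446 ft³/s
w_4 = (10.5 − 5.8)/2 = 2.35 ft; q_4 = 1.52 × 4.17 × 2.35 = 14.90 ft³/s
w_5 = (12.7 − 7.1)/2 = 2.8 ft; q_5 = 1.64 × 3.26 × 2.8 = 14.97 ft³/s
w_6 = (16.2 − 10.5)/2 = 2.85 ft; q_6 = 1.15 × 2.16 × 2.85 = 7.079 ft³/s
Stations 1, 7 contribute zero (depth or velocity is 0).
Q = Σ qᵢ = 58.27 ft³/s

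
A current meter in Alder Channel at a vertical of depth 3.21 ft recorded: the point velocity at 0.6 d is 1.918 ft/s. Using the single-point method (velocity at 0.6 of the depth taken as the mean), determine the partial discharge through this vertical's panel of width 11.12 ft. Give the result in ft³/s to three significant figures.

v̄ = v₀.₆ = 1.918 ft/s
q = v̄ × d × w = 1.918 × 3.21 × 11.12 = 68.46 ft³/s

68.5 ft³/s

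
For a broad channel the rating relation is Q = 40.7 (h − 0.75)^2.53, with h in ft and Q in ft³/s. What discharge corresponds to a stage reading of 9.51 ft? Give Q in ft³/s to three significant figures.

9870 ft³/s

Q = 40.7 × (9.51 − 0.75)^2.53 = 40.7 × 8.76^2.53 = 9866 ft³/s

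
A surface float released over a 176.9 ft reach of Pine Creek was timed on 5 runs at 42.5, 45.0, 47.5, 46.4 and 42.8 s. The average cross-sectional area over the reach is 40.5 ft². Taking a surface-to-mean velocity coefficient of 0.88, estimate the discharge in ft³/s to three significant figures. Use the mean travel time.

141 ft³/s

t̄ = (42.5 + 45.0 + 47.5 + 46.4 + 42.8) / 5 = 44.84 s
v_surface = L / t̄ = 176.9 / 44.84 = 3.945 ft/s
v_mean = 0.88 × 3.945 = 3.472 ft/s
Q = A × v_mean = 40.5 × 3.472 = 140.6 ft³/s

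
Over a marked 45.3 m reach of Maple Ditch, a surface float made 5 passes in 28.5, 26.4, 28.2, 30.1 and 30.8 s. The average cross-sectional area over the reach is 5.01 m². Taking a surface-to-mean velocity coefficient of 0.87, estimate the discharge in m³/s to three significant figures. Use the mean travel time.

6.86 m³/s

t̄ = (28.5 + 26.4 + 28.2 + 30.1 + 30.8) / 5 = 28.8 s
v_surface = L / t̄ = 45.3 / 28.8 = 1.573 m/s
v_mean = 0.87 × 1.573 = 1.368 m/s
Q = A × v_mean = 5.01 × 1.368 = 6.856 m³/s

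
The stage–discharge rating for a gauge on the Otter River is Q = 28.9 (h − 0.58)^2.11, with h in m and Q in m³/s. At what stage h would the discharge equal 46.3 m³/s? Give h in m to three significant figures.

1.83 m

h − h₀ = (Q/C)^(1/b) = (46.3/28.9)^(1/2.11) = 1.250 m
h = 0.58 + 1.250 = 1.830 m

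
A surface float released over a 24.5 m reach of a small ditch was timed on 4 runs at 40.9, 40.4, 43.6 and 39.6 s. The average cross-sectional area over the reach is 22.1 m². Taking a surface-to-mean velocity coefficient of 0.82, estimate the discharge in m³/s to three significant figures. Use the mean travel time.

t̄ = (40.9 + 40.4 + 43.6 + 39.6) / 4 = 41.125 s
v_surface = L / t̄ = 24.5 / 41.125 = 0.5957 m/s
v_mean = 0.82 × 0.5957 = 0.4885 m/s
Q = A × v_mean = 22.1 × 0.4885 = 10.80 m³/s

10.8 m³/s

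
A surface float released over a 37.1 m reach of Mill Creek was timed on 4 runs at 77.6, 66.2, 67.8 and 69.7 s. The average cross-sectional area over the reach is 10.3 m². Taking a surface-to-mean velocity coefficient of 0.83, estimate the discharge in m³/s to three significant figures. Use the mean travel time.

4.51 m³/s

t̄ = (77.6 + 66.2 + 67.8 + 69.7) / 4 = 70.325 s
v_surface = L / t̄ = 37.1 / 70.325 = 0.5276 m/s
v_mean = 0.83 × 0.5276 = 0.4379 m/s
Q = A × v_mean = 10.3 × 0.4379 = 4.510 m³/s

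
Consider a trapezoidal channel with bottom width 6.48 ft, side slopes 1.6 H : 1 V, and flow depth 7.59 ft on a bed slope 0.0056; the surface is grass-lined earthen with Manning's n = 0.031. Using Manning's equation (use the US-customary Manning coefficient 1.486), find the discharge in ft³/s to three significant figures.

A = (b + z·y)·y = (6.48 + 1.6×7.59)×7.59 = 141.4 ft²
P = b + 2y√(1+z²) = 6.48 + 2×7.59×√(1+1.6²) = 35.12 ft
R = A/P = 141.4/35.12 = 4.025 ft
Q = (1.486/n)·A·R^(2/3)·S^(1/2) = (1.486/0.031) × 141.4 × 4.025^(2/3) × 0.0056^(1/2) = 1283 ft³/s

1280 ft³/s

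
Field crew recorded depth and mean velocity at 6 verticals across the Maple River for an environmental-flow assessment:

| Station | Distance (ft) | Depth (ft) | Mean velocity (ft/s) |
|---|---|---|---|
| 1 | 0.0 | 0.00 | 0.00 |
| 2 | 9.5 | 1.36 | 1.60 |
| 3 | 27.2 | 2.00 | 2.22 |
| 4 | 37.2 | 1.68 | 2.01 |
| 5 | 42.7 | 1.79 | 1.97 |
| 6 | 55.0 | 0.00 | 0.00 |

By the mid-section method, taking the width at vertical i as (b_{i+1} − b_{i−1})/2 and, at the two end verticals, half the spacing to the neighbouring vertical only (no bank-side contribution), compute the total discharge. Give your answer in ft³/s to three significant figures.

w_2 = (27.2 − 0.0)/2 = 13.6 ft; q_2 = 1.60 × 1.36 × 13.6 = 29.59 ft³/s
w_3 = (37.2 − 9.5)/2 = 13.85 ft; q_3 = 2.22 × 2.00 × 13.85 = 61.49 ft³/s
w_4 = (42.7 − 27.2)/2 = 7.75 ft; q_4 = 2.01 × 1.68 × 7.75 = 26.17 ft³/s
w_5 = (55.0 − 37.2)/2 = 8.9 ft; q_5 = 1.97 × 1.79 × 8.9 = 31.38 ft³/s
Stations 1, 6 contribute zero (depth or velocity is 0).
Q = Σ qᵢ = 148.6 ft³/s

149 ft³/s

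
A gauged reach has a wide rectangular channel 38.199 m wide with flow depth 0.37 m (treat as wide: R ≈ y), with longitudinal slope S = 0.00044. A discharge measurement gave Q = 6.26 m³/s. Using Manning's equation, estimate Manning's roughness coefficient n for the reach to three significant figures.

A = b·y = 38.199 × 0.37 = 14.13 m²
Wide channel: R ≈ y = 0.37 m
n = (1/Q)·A·R^(2/3)·S^(1/2) = (1/6.26) × 14.13 × 0.5154 × 0.02098 = 0.02441

0.0244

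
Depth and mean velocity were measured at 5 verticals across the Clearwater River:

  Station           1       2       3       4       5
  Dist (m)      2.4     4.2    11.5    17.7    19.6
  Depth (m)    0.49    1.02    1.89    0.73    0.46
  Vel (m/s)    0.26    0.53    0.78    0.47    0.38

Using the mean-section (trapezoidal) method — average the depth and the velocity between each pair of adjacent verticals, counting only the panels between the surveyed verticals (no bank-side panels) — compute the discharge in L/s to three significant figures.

Panel 1-2: Δb = 1.8 m, d̄ = (0.49+1.02)/2 = 0.755, v̄ = (0.26+0.53)/2 = 0.395 → q = 1.8×0.755×0.395 = 0.5368 m³/s
Panel 2-3: Δb = 7.3 m, d̄ = (1.02+1.89)/2 = 1.455, v̄ = (0.53+0.78)/2 = 0.655 → q = 7.3×1.455×0.655 = 6.957 m³/s
Panel 3-4: Δb = 6.2 m, d̄ = (1.89+0.73)/2 = 1.31, v̄ = (0.78+0.47)/2 = 0.625 → q = 6.2×1.31×0.625 = 5.076 m³/s
Panel 4-5: Δb = 1.9 m, d̄ = (0.73+0.46)/2 = 0.595, v̄ = (0.47+0.38)/2 = 0.425 → q = 1.9×0.595×0.425 = 0.4805 m³/s
Q = Σ q = 13.05 m³/s
= 13.05 × 1000 = 13050 L/s

13100 L/s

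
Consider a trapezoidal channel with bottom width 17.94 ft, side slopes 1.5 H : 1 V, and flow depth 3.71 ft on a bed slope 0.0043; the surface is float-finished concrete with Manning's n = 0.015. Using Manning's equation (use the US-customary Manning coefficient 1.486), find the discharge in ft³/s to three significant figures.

A = (b + z·y)·y = (17.94 + 1.5×3.71)×3.71 = 87.20 ft²
P = b + 2y√(1+z²) = 17.94 + 2×3.71×√(1+1.5²) = 31.32 ft
R = A/P = 87.20/31.32 = 2.785 ft
Q = (1.486/n)·A·R^(2/3)·S^(1/2) = (1.486/0.015) × 87.20 × 2.785^(2/3) × 0.0043^(1/2) = 1121 ft³/s

1120 ft³/s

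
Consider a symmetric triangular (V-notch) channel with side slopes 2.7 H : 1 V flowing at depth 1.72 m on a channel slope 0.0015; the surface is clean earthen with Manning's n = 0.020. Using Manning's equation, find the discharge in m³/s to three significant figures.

13.4 m³/s

A = z·y² = 2.7×1.72² = 7.988 m²
P = 2y√(1+z²) = 2×1.72×√(1+2.7²) = 9.905 m
R = A/P = 7.988/9.905 = 0.8065 m
Q = (1/n)·A·R^(2/3)·S^(1/2) = (1/0.020) × 7.988 × 0.8065^(2/3) × 0.0015^(1/2) = 13.40 m³/s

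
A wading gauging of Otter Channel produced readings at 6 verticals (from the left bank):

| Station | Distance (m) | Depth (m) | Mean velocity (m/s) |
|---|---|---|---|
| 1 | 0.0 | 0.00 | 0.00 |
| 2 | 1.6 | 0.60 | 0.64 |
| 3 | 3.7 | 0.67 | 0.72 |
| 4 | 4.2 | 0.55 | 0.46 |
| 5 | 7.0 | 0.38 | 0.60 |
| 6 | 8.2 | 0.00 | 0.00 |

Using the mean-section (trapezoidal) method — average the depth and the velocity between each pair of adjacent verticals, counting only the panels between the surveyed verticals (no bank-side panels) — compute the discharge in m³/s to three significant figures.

2.00 m³/s

Panel 1-2: Δb = 1.6 m, d̄ = (0.00+0.60)/2 = 0.3, v̄ = (0.00+0.64)/2 = 0.32 → q = 1.6×0.3×0.32 = 0.1536 m³/s
Panel 2-3: Δb = 2.1 m, d̄ = (0.60+0.67)/2 = 0.635, v̄ = (0.64+0.72)/2 = 0.68 → q = 2.1×0.635×0.68 = 0.9068 m³/s
Panel 3-4: Δb = 0.5 m, d̄ = (0.67+0.55)/2 = 0.61, v̄ = (0.72+0.46)/2 = 0.59 → q = 0.5×0.61×0.59 = 0.1800 m³/s
Panel 4-5: Δb = 2.8 m, d̄ = (0.55+0.38)/2 = 0.465, v̄ = (0.46+0.60)/2 = 0.53 → q = 2.8×0.465×0.53 = 0.6901 m³/s
Panel 5-6: Δb = 1.2 m, d̄ = (0.38+0.00)/2 = 0.19, v̄ = (0.60+0.00)/2 = 0.3 → q = 1.2×0.19×0.3 = 0.06840 m³/s
Q = Σ q = 1.999 m³/s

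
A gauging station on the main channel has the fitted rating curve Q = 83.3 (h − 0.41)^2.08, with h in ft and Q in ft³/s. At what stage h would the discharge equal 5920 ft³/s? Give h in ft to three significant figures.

h − h₀ = (Q/C)^(1/b) = (5920/83.3)^(1/2.08) = 7.767 ft
h = 0.41 + 7.767 = 8.177 ft

8.18 ft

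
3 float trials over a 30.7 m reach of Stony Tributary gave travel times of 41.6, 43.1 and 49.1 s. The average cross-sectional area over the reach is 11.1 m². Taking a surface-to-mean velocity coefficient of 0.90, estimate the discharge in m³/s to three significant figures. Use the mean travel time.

6.88 m³/s

t̄ = (41.6 + 43.1 + 49.1) / 3 = 44.6 s
v_surface = L / t̄ = 30.7 / 44.6 = 0.6883 m/s
v_mean = 0.90 × 0.6883 = 0.6195 m/s
Q = A × v_mean = 11.1 × 0.6195 = 6.877 m³/s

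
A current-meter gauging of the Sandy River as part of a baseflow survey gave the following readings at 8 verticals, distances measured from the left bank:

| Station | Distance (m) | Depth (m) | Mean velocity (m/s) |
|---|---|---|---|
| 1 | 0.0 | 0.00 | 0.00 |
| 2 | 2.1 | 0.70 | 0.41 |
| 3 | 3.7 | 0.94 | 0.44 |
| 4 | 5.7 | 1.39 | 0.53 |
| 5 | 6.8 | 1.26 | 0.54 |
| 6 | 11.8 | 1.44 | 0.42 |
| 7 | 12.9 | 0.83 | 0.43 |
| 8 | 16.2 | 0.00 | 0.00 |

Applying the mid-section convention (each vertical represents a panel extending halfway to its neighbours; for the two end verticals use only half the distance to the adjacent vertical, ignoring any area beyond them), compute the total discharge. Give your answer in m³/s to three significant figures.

7.12 m³/s

w_2 = (3.7 − 0.0)/2 = 1.85 m; q_2 = 0.41 × 0.70 × 1.85 = 0.5310 m³/s
w_3 = (5.7 − 2.1)/2 = 1.8 m; q_3 = 0.44 × 0.94 × 1.8 = 0.7445 m³/s
w_4 = (6.8 − 3.7)/2 = 1.55 m; q_4 = 0.53 × 1.39 × 1.55 = 1.142 m³/s
w_5 = (11.8 − 5.7)/2 = 3.05 m; q_5 = 0.54 × 1.26 × 3.05 = 2.075 m³/s
w_6 = (12.9 − 6.8)/2 = 3.05 m; q_6 = 0.42 × 1.44 × 3.05 = 1.845 m³/s
w_7 = (16.2 − 11.8)/2 = 2.2 m; q_7 = 0.43 × 0.83 × 2.2 = 0.7852 m³/s
Stations 1, 8 contribute zero (depth or velocity is 0).
Q = Σ qᵢ = 7.122 m³/s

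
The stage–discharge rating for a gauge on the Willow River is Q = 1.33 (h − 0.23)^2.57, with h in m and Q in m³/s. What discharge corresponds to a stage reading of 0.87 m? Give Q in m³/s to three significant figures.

0.422 m³/s

Q = 1.33 × (0.87 − 0.23)^2.57 = 1.33 × 0.64^2.57 = 0.4224 m³/s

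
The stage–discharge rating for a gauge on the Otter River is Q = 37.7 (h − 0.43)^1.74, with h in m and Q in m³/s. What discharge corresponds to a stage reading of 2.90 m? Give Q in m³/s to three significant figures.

Q = 37.7 × (2.90 − 0.43)^1.74 = 37.7 × 2.47^1.74 = 181.8 m³/s

182 m³/s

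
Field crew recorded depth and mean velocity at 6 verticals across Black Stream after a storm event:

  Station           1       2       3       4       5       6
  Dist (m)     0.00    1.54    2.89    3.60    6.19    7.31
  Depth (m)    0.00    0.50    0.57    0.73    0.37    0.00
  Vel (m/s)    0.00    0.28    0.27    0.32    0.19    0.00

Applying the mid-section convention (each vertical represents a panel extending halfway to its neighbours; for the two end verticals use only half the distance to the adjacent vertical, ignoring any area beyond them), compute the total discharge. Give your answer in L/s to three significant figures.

877 L/s

w_2 = (2.89 − 0.00)/2 = 1.445 m; q_2 = 0.28 × 0.50 × 1.445 = 0.2023 m³/s
w_3 = (3.60 − 1.54)/2 = 1.03 m; q_3 = 0.27 × 0.57 × 1.03 = 0.1585 m³/s
w_4 = (6.19 − 2.89)/2 = 1.65 m; q_4 = 0.32 × 0.73 × 1.65 = 0.3854 m³/s
w_5 = (7.31 − 3.60)/2 = 1.855 m; q_5 = 0.19 × 0.37 × 1.855 = 0.1304 m³/s
Stations 1, 6 contribute zero (depth or velocity is 0).
Q = Σ qᵢ = 0.8767 m³/s
= 0.8767 × 1000 = 876.7 L/s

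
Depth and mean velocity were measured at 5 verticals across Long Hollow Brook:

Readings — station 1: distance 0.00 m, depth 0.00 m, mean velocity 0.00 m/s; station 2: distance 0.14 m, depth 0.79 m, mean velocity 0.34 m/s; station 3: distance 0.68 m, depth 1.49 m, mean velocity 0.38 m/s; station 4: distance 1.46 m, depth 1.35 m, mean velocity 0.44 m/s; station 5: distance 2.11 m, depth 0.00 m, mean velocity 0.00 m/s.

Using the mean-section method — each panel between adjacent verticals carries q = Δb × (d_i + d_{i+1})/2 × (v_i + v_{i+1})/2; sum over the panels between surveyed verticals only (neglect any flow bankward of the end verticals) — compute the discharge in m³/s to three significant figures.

0.782 m³/s

Panel 1-2: Δb = 0.14 m, d̄ = (0.00+0.79)/2 = 0.395, v̄ = (0.00+0.34)/2 = 0.17 → q = 0.14×0.395×0.17 = 0.009401 m³/s
Panel 2-3: Δb = 0.54 m, d̄ = (0.79+1.49)/2 = 1.14, v̄ = (0.34+0.38)/2 = 0.36 → q = 0.54×1.14×0.36 = 0.2216 m³/s
Panel 3-4: Δb = 0.78 m, d̄ = (1.49+1.35)/2 = 1.42, v̄ = (0.38+0.44)/2 = 0.41 → q = 0.78×1.42×0.41 = 0.4541 m³/s
Panel 4-5: Δb = 0.65 m, d̄ = (1.35+0.00)/2 = 0.675, v̄ = (0.44+0.00)/2 = 0.22 → q = 0.65×0.675×0.22 = 0.09653 m³/s
Q = Σ q = 0.7817 m³/s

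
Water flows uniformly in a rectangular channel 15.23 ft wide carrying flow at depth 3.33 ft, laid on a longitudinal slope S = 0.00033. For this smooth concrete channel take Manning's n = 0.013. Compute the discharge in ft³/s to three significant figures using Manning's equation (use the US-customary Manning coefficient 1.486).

184 ft³/s

A = b·y = 15.23 × 3.33 = 50.72 ft²
P = b + 2y = 15.23 + 2×3.33 = 21.89 ft
R = A/P = 50.72/21.89 = 2.317 ft
Q = (1.486/n)·A·R^(2/3)·S^(1/2) = (1.486/0.013) × 50.72 × 2.317^(2/3) × 0.00033^(1/2) = 184.4 ft³/s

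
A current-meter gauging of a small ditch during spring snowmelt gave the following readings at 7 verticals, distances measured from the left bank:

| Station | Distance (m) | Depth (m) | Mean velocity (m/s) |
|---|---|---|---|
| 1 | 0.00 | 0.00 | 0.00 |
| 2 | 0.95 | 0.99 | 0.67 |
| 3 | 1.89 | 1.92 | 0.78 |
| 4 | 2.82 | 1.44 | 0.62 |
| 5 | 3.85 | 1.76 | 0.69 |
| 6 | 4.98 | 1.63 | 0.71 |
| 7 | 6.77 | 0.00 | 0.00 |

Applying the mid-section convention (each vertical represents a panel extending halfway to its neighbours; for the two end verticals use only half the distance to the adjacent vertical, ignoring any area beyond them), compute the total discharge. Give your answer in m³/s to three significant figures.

w_2 = (1.89 − 0.00)/2 = 0.945 m; q_2 = 0.67 × 0.99 × 0.945 = 0.6268 m³/s
w_3 = (2.82 − 0.95)/2 = 0.935 m; q_3 = 0.78 × 1.92 × 0.935 = 1.400 m³/s
w_4 = (3.85 − 1.89)/2 = 0.98 m; q_4 = 0.62 × 1.44 × 0.98 = 0.8749 m³/s
w_5 = (4.98 − 2.82)/2 = 1.08 m; q_5 = 0.69 × 1.76 × 1.08 = 1.312 m³/s
w_6 = (6.77 − 3.85)/2 = 1.46 m; q_6 = 0.71 × 1.63 × 1.46 = 1.690 m³/s
Stations 1, 7 contribute zero (depth or velocity is 0).
Q = Σ qᵢ = 5.903 m³/s

5.90 m³/s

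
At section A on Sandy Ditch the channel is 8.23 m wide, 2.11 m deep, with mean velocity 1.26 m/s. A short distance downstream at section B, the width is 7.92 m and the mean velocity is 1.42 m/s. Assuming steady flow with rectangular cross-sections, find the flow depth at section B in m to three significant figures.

Q = A₁V₁ = (8.23×2.11) × 1.26 = 21.88 m³/s
d₂ = Q/(b₂ V₂) = 21.88/(7.92×1.42) = 1.946 m

1.95 m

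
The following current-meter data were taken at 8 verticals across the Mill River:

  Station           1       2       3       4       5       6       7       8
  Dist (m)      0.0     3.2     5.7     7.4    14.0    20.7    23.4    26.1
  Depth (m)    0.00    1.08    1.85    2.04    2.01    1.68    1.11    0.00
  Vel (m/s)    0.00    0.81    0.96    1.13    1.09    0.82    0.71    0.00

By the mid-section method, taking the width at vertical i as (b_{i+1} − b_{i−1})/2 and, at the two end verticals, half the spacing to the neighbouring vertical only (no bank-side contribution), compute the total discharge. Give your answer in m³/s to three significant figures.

39.0 m³/s

w_2 = (5.7 − 0.0)/2 = 2.85 m; q_2 = 0.81 × 1.08 × 2.85 = 2.493 m³/s
w_3 = (7.4 − 3.2)/2 = 2.1 m; q_3 = 0.96 × 1.85 × 2.1 = 3.730 m³/s
w_4 = (14.0 − 5.7)/2 = 4.15 m; q_4 = 1.13 × 2.04 × 4.15 = 9.567 m³/s
w_5 = (20.7 − 7.4)/2 = 6.65 m; q_5 = 1.09 × 2.01 × 6.65 = 14.57 m³/s
w_6 = (23.4 − 14.0)/2 = 4.7 m; q_6 = 0.82 × 1.68 × 4.7 = 6.475 m³/s
w_7 = (26.1 − 20.7)/2 = 2.7 m; q_7 = 0.71 × 1.11 × 2.7 = 2.128 m³/s
Stations 1, 8 contribute zero (depth or velocity is 0).
Q = Σ qᵢ = 38.96 m³/s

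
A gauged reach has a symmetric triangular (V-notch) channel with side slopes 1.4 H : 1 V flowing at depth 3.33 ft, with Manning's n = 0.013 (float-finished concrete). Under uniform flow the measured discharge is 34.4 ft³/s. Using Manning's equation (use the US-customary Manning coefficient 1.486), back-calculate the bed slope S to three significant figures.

0.000251

A = z·y² = 1.4×3.33² = 15.52 ft²
P = 2y√(1+z²) = 2×3.33×√(1+1.4²) = 11.46 ft
R = A/P = 15.52/11.46 = 1.355 ft
S = (Q·n / (1.486·A·R^(2/3)))² = (34.4×0.013 / (1.486×15.52×1.224))² = 0.0002507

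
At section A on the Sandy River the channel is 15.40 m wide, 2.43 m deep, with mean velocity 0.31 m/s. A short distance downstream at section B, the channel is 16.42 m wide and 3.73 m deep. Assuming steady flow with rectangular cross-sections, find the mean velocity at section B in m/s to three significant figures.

0.189 m/s

Q = A₁V₁ = (15.40×2.43) × 0.31 = 11.60 m³/s
A₂ = 16.42 × 3.73 = 61.25 m²
V₂ = Q/A₂ = 11.60/61.25 = 0.1894 m/s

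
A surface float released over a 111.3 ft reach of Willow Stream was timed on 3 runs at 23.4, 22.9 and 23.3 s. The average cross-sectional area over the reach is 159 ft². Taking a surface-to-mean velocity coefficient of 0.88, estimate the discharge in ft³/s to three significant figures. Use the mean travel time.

t̄ = (23.4 + 22.9 + 23.3) / 3 = 23.2 s
v_surface = L / t̄ = 111.3 / 23.2 = 4.797 ft/s
v_mean = 0.88 × 4.797 = 4.222 ft/s
Q = A × v_mean = 159 × 4.222 = 671.3 ft³/s

671 ft³/s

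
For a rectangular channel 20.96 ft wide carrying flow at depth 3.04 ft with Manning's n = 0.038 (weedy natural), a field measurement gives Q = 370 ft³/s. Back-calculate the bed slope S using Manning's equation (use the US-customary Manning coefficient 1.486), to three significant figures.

0.00703

A = b·y = 20.96 × 3.04 = 63.72 ft²
P = b + 2y = 20.96 + 2×3.04 = 27.04 ft
R = A/P = 63.72/27.04 = 2.356 ft
S = (Q·n / (1.486·A·R^(2/3)))² = (370×0.038 / (1.486×63.72×1.771))² = 0.007032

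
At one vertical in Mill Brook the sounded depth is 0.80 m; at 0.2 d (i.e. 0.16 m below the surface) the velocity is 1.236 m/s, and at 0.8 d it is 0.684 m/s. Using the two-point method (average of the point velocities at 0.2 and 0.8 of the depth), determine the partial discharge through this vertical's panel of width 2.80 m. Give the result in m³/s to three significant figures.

2.15 m³/s

v̄ = (1.236 + 0.684) / 2 = 0.9600 m/s
q = v̄ × d × w = 0.9600 × 0.80 × 2.80 = 2.150 m³/s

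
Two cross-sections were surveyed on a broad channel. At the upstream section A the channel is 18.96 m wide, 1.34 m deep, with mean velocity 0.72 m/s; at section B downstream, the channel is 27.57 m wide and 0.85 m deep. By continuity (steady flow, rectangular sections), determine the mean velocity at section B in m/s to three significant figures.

Q = A₁V₁ = (18.96×1.34) × 0.72 = 18.29 m³/s
A₂ = 27.57 × 0.85 = 23.43 m²
V₂ = Q/A₂ = 18.29/23.43 = 0.7806 m/s

0.781 m/s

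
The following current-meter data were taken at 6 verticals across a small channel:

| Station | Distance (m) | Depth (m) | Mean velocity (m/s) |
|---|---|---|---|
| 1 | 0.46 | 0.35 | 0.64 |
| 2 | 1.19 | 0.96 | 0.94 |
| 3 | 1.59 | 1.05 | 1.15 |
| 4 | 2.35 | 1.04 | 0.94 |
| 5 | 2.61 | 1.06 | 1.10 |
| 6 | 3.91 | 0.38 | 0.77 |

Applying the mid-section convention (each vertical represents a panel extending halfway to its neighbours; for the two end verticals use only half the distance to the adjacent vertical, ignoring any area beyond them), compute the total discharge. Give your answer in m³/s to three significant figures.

w_1 = (1.19 − 0.46)/2 = 0.365 m; q_1 = 0.64 × 0.35 × 0.365 = 0.08176 m³/s
w_2 = (1.59 − 0.46)/2 = 0.565 m; q_2 = 0.94 × 0.96 × 0.565 = 0.5099 m³/s
w_3 = (2.35 − 1.19)/2 = 0.58 m; q_3 = 1.15 × 1.05 × 0.58 = 0.7004 m³/s
w_4 = (2.61 − 1.59)/2 = 0.51 m; q_4 = 0.94 × 1.04 × 0.51 = 0.4986 m³/s
w_5 = (3.91 − 2.35)/2 = 0.78 m; q_5 = 1.10 × 1.06 × 0.78 = 0.9095 m³/s
w_6 = (3.91 − 2.61)/2 = 0.65 m; q_6 = 0.77 × 0.38 × 0.65 = 0.1902 m³/s
Q = Σ qᵢ = 2.890 m³/s

2.89 m³/s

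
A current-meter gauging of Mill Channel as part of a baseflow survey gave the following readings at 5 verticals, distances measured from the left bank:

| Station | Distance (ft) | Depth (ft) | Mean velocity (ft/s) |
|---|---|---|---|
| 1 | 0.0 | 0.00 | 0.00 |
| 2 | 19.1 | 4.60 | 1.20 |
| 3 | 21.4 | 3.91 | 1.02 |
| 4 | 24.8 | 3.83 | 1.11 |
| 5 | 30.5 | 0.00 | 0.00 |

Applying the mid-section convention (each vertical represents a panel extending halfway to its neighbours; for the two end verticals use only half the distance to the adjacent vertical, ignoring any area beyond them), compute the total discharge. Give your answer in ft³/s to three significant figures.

w_2 = (21.4 − 0.0)/2 = 10.7 ft; q_2 = 1.20 × 4.60 × 10.7 = 59.06 ft³/s
w_3 = (24.8 − 19.1)/2 = 2.85 ft; q_3 = 1.02 × 3.91 × 2.85 = 11.37 ft³/s
w_4 = (30.5 − 21.4)/2 = 4.55 ft; q_4 = 1.11 × 3.83 × 4.55 = 19.34 ft³/s
Stations 1, 5 contribute zero (depth or velocity is 0).
Q = Σ qᵢ = 89.77 ft³/s

89.8 ft³/s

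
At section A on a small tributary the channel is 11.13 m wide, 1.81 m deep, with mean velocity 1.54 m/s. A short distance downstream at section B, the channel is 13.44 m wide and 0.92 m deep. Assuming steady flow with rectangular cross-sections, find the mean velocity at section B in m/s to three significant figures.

Q = A₁V₁ = (11.13×1.81) × 1.54 = 31.02 m³/s
A₂ = 13.44 × 0.92 = 12.36 m²
V₂ = Q/A₂ = 31.02/12.36 = 2.509 m/s

2.51 m/s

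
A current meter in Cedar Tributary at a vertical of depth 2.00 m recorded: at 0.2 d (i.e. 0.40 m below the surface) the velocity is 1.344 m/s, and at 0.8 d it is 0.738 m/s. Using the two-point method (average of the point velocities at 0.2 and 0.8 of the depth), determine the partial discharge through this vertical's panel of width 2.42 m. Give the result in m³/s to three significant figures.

5.04 m³/s

v̄ = (1.344 + 0.738) / 2 = 1.041 m/s
q = v̄ × d × w = 1.041 × 2.00 × 2.42 = 5.038 m³/s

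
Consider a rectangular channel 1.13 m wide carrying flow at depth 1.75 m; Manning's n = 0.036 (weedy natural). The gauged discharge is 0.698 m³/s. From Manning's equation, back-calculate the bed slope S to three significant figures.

A = b·y = 1.13 × 1.75 = 1.978 m²
P = b + 2y = 1.13 + 2×1.75 = 4.630 m
R = A/P = 1.978/4.630 = 0.4271 m
S = (Q·n / (1·A·R^(2/3)))² = (0.698×0.036 / (1×1.978×0.5671))² = 0.0005020

0.000502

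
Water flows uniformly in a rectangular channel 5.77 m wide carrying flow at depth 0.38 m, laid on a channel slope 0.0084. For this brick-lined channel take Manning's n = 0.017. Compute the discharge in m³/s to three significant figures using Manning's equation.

A = b·y = 5.77 × 0.38 = 2.193 m²
P = b + 2y = 5.77 + 2×0.38 = 6.530 m
R = A/P = 2.193/6.530 = 0.3358 m
Q = (1/n)·A·R^(2/3)·S^(1/2) = (1/0.017) × 2.193 × 0.3358^(2/3) × 0.0084^(1/2) = 5.711 m³/s

5.71 m³/s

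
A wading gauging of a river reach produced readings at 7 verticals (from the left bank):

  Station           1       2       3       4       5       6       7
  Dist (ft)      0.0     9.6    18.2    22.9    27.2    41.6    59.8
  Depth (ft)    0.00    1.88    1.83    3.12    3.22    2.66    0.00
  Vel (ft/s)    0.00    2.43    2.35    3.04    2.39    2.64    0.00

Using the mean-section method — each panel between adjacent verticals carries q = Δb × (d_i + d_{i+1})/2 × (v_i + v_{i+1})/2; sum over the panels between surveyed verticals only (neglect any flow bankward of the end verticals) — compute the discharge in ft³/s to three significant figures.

Panel 1-2: Δb = 9.6 ft, d̄ = (0.00+1.88)/2 = 0.94, v̄ = (0.00+2.43)/2 = 1.215 → q = 9.6×0.94×1.215 = 10.96 ft³/s
Panel 2-3: Δb = 8.6 ft, d̄ = (1.88+1.83)/2 = 1.855, v̄ = (2.43+2.35)/2 = 2.39 → q = 8.6×1.855×2.39 = 38.13 ft³/s
Panel 3-4: Δb = 4.7 ft, d̄ = (1.83+3.12)/2 = 2.475, v̄ = (2.35+3.04)/2 = 2.695 → q = 4.7×2.475×2.695 = 31.35 ft³/s
Panel 4-5: Δb = 4.3 ft, d̄ = (3.12+3.22)/2 = 3.17, v̄ = (3.04+2.39)/2 = 2.715 → q = 4.3×3.17×2.715 = 37.01 ft³/s
Panel 5-6: Δb = 14.4 ft, d̄ = (3.22+2.66)/2 = 2.94, v̄ = (2.39+2.64)/2 = 2.515 → q = 14.4×2.94×2.515 = 106.5 ft³/s
Panel 6-7: Δb = 18.2 ft, d̄ = (2.66+0.00)/2 = 1.33, v̄ = (2.64+0.00)/2 = 1.32 → q = 18.2×1.33×1.32 = 31.95 ft³/s
Q = Σ q = 255.9 ft³/s

256 ft³/s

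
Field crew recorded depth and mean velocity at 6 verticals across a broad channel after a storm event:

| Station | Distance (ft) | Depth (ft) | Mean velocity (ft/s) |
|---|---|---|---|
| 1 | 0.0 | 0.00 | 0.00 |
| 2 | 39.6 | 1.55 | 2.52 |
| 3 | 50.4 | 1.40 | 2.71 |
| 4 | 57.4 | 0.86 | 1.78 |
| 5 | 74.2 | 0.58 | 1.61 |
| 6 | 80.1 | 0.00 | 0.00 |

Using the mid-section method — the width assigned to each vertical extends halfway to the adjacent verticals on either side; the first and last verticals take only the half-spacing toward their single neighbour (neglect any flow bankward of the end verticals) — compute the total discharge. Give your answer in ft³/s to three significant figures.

w_2 = (50.4 − 0.0)/2 = 25.2 ft; q_2 = 2.52 × 1.55 × 25.2 = 98.43 ft³/s
w_3 = (57.4 − 39.6)/2 = 8.9 ft; q_3 = 2.71 × 1.40 × 8.9 = 33.77 ft³/s
w_4 = (74.2 − 50.4)/2 = 11.9 ft; q_4 = 1.78 × 0.86 × 11.9 = 18.22 ft³/s
w_5 = (80.1 − 57.4)/2 = 11.35 ft; q_5 = 1.61 × 0.58 × 11.35 = 10.60 ft³/s
Stations 1, 6 contribute zero (depth or velocity is 0).
Q = Σ qᵢ = 161.0 ft³/s

161 ft³/s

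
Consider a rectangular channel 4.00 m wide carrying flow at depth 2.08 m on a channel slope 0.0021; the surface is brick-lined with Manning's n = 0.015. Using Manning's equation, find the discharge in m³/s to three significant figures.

25.7 m³/s

A = b·y = 4.00 × 2.08 = 8.320 m²
P = b + 2y = 4.00 + 2×2.08 = 8.160 m
R = A/P = 8.320/8.160 = 1.020 m
Q = (1/n)·A·R^(2/3)·S^(1/2) = (1/0.015) × 8.320 × 1.020^(2/3) × 0.0021^(1/2) = 25.75 m³/s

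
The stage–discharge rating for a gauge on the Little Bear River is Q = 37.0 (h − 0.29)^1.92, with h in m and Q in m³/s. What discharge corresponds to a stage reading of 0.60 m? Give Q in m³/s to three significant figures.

Q = 37.0 × (0.60 − 0.29)^1.92 = 37.0 × 0.31^1.92 = 3.905 m³/s

3.90 m³/s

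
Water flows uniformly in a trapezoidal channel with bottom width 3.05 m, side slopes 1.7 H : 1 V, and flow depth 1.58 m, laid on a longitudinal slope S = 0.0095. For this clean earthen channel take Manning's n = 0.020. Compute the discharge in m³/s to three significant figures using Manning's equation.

A = (b + z·y)·y = (3.05 + 1.7×1.58)×1.58 = 9.063 m²
P = b + 2y√(1+z²) = 3.05 + 2×1.58×√(1+1.7²) = 9.282 m
R = A/P = 9.063/9.282 = 0.9763 m
Q = (1/n)·A·R^(2/3)·S^(1/2) = (1/0.020) × 9.063 × 0.9763^(2/3) × 0.0095^(1/2) = 43.47 m³/s

43.5 m³/s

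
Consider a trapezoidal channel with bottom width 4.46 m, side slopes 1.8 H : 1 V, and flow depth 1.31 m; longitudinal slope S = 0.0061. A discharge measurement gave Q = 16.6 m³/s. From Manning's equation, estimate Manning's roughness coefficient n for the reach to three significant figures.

A = (b + z·y)·y = (4.46 + 1.8×1.31)×1.31 = 8.932 m²
P = b + 2y√(1+z²) = 4.46 + 2×1.31×√(1+1.8²) = 9.855 m
R = A/P = 8.932/9.855 = 0.9063 m
n = (1/Q)·A·R^(2/3)·S^(1/2) = (1/16.6) × 8.932 × 0.9365 × 0.07810 = 0.03936

0.0394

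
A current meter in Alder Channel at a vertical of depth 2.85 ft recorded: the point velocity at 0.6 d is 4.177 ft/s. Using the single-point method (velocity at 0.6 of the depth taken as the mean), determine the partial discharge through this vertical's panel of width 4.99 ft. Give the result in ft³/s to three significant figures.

59.4 ft³/s

v̄ = v₀.₆ = 4.177 ft/s
q = v̄ × d × w = 4.177 × 2.85 × 4.99 = 59.40 ft³/s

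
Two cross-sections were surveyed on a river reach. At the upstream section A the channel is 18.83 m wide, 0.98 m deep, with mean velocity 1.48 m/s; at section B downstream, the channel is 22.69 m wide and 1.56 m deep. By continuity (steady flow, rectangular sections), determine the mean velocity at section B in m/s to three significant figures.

Q = A₁V₁ = (18.83×0.98) × 1.48 = 27.31 m³/s
A₂ = 22.69 × 1.56 = 35.40 m²
V₂ = Q/A₂ = 27.31/35.40 = 0.7716 m/s

0.772 m/s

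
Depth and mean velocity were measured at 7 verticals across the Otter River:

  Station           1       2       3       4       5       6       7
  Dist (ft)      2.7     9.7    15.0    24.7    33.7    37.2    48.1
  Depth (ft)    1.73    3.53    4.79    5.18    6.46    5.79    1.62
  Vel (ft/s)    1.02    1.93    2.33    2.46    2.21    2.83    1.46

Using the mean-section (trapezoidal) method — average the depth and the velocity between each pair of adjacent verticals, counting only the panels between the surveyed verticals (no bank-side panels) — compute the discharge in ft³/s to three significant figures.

Panel 1-2: Δb = 7 ft, d̄ = (1.73+3.53)/2 = 2.63, v̄ = (1.02+1.93)/2 = 1.475 → q = 7×2.63×1.475 = 27.15 ft³/s
Panel 2-3: Δb = 5.3 ft, d̄ = (3.53+4.79)/2 = 4.16, v̄ = (1.93+2.33)/2 = 2.13 → q = 5.3×4.16×2.13 = 46.96 ft³/s
Panel 3-4: Δb = 9.7 ft, d̄ = (4.79+5.18)/2 = 4.985, v̄ = (2.33+2.46)/2 = 2.395 → q = 9.7×4.985×2.395 = 115.8 ft³/s
Panel 4-5: Δb = 9 ft, d̄ = (5.18+6.46)/2 = 5.82, v̄ = (2.46+2.21)/2 = 2.335 → q = 9×5.82×2.335 = 122.3 ft³/s
Panel 5-6: Δb = 3.5 ft, d̄ = (6.46+5.79)/2 = 6.125, v̄ = (2.21+2.83)/2 = 2.52 → q = 3.5×6.125×2.52 = 54.02 ft³/s
Panel 6-7: Δb = 10.9 ft, d̄ = (5.79+1.62)/2 = 3.705, v̄ = (2.83+1.46)/2 = 2.145 → q = 10.9×3.705×2.145 = 86.62 ft³/s
Q = Σ q = 452.9 ft³/s

453 ft³/s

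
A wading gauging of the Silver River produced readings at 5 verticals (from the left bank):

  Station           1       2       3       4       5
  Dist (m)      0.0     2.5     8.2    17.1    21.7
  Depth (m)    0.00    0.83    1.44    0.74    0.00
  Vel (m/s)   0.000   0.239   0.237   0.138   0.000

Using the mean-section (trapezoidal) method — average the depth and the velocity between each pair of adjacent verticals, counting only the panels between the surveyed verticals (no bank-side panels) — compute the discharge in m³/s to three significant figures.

3.60 m³/s

Panel 1-2: Δb = 2.5 m, d̄ = (0.00+0.83)/2 = 0.415, v̄ = (0.000+0.239)/2 = 0.1195 → q = 2.5×0.415×0.1195 = 0.1240 m³/s
Panel 2-3: Δb = 5.7 m, d̄ = (0.83+1.44)/2 = 1.135, v̄ = (0.239+0.237)/2 = 0.238 → q = 5.7×1.135×0.238 = 1.540 m³/s
Panel 3-4: Δb = 8.9 m, d̄ = (1.44+0.74)/2 = 1.09, v̄ = (0.237+0.138)/2 = 0.1875 → q = 8.9×1.09×0.1875 = 1.819 m³/s
Panel 4-5: Δb = 4.6 m, d̄ = (0.74+0.00)/2 = 0.37, v̄ = (0.138+0.000)/2 = 0.069 → q = 4.6×0.37×0.069 = 0.1174 m³/s
Q = Σ q = 3.600 m³/s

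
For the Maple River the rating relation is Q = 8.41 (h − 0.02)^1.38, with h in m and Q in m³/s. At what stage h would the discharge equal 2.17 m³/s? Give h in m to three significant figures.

h − h₀ = (Q/C)^(1/b) = (2.17/8.41)^(1/1.38) = 0.3747 m
h = 0.02 + 0.3747 = 0.3947 m

0.395 m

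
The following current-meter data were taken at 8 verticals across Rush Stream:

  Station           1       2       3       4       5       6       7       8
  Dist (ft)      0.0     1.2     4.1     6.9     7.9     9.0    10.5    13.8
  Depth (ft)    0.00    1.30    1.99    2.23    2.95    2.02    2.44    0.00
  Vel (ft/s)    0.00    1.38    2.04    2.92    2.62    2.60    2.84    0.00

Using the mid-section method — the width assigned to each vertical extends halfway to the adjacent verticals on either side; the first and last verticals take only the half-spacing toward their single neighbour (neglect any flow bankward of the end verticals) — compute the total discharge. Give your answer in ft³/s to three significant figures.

w_2 = (4.1 − 0.0)/2 = 2.05 ft; q_2 = 1.38 × 1.30 × 2.05 = 3.678 ft³/s
w_3 = (6.9 − 1.2)/2 = 2.85 ft; q_3 = 2.04 × 1.99 × 2.85 = 11.57 ft³/s
w_4 = (7.9 − 4.1)/2 = 1.9 ft; q_4 = 2.92 × 2.23 × 1.9 = 12.37 ft³/s
w_5 = (9.0 − 6.9)/2 = 1.05 ft; q_5 = 2.62 × 2.95 × 1.05 = 8.115 ft³/s
w_6 = (10.5 − 7.9)/2 = 1.3 ft; q_6 = 2.60 × 2.02 × 1.3 = 6.828 ft³/s
w_7 = (13.8 − 9.0)/2 = 2.4 ft; q_7 = 2.84 × 2.44 × 2.4 = 16.63 ft³/s
Stations 1, 8 contribute zero (depth or velocity is 0).
Q = Σ qᵢ = 59.19 ft³/s

59.2 ft³/s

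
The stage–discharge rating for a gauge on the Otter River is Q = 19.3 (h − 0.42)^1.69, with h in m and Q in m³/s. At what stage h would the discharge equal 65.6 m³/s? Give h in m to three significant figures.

2.48 m

h − h₀ = (Q/C)^(1/b) = (65.6/19.3)^(1/1.69) = 2.063 m
h = 0.42 + 2.063 = 2.483 m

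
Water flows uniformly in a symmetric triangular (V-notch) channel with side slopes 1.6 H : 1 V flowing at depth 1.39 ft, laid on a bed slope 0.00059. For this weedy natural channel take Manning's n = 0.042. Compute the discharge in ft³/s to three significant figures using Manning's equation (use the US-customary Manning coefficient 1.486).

1.87 ft³/s

A = z·y² = 1.6×1.39² = 3.091 ft²
P = 2y√(1+z²) = 2×1.39×√(1+1.6²) = 5.245 ft
R = A/P = 3.091/5.245 = 0.5894 ft
Q = (1.486/n)·A·R^(2/3)·S^(1/2) = (1.486/0.042) × 3.091 × 0.5894^(2/3) × 0.00059^(1/2) = 1.868 ft³/s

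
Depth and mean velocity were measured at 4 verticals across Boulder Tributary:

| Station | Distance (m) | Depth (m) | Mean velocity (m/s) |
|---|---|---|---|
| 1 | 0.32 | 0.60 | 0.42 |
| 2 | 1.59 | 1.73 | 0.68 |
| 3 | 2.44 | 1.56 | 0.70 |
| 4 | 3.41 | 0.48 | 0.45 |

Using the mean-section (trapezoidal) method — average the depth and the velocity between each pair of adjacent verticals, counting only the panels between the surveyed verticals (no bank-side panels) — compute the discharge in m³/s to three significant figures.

Panel 1-2: Δb = 1.27 m, d̄ = (0.60+1.73)/2 = 1.165, v̄ = (0.42+0.68)/2 = 0.55 → q = 1.27×1.165×0.55 = 0.8138 m³/s
Panel 2-3: Δb = 0.85 m, d̄ = (1.73+1.56)/2 = 1.645, v̄ = (0.68+0.70)/2 = 0.69 → q = 0.85×1.645×0.69 = 0.9648 m³/s
Panel 3-4: Δb = 0.97 m, d̄ = (1.56+0.48)/2 = 1.02, v̄ = (0.70+0.45)/2 = 0.575 → q = 0.97×1.02×0.575 = 0.5689 m³/s
Q = Σ q = 2.347 m³/s

2.35 m³/s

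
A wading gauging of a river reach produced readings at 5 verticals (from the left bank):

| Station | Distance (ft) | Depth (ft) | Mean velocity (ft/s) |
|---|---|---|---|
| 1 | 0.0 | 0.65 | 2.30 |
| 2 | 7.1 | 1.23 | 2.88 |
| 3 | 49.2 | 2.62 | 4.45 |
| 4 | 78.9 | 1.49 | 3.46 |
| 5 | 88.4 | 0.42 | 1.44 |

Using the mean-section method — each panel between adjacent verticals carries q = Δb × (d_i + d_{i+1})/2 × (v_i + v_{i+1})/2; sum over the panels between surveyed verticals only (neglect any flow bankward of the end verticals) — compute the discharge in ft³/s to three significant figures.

578 ft³/s

Panel 1-2: Δb = 7.1 ft, d̄ = (0.65+1.23)/2 = 0.94, v̄ = (2.30+2.88)/2 = 2.59 → q = 7.1×0.94×2.59 = 17.29 ft³/s
Panel 2-3: Δb = 42.1 ft, d̄ = (1.23+2.62)/2 = 1.925, v̄ = (2.88+4.45)/2 = 3.665 → q = 42.1×1.925×3.665 = 297.0 ft³/s
Panel 3-4: Δb = 29.7 ft, d̄ = (2.62+1.49)/2 = 2.055, v̄ = (4.45+3.46)/2 = 3.955 → q = 29.7×2.055×3.955 = 241.4 ft³/s
Panel 4-5: Δb = 9.5 ft, d̄ = (1.49+0.42)/2 = 0.955, v̄ = (3.46+1.44)/2 = 2.45 → q = 9.5×0.955×2.45 = 22.23 ft³/s
Q = Σ q = 577.9 ft³/s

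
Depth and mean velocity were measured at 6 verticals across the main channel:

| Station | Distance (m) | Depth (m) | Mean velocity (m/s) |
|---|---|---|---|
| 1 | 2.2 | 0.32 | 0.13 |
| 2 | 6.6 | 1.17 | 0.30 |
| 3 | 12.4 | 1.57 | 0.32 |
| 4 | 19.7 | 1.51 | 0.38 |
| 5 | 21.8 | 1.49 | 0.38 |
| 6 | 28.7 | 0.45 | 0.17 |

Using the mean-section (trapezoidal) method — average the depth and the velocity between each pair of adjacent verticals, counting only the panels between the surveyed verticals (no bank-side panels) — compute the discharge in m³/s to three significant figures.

10.1 m³/s

Panel 1-2: Δb = 4.4 m, d̄ = (0.32+1.17)/2 = 0.745, v̄ = (0.13+0.30)/2 = 0.215 → q = 4.4×0.745×0.215 = 0.7048 m³/s
Panel 2-3: Δb = 5.8 m, d̄ = (1.17+1.57)/2 = 1.37, v̄ = (0.30+0.32)/2 = 0.31 → q = 5.8×1.37×0.31 = 2.463 m³/s
Panel 3-4: Δb = 7.3 m, d̄ = (1.57+1.51)/2 = 1.54, v̄ = (0.32+0.38)/2 = 0.35 → q = 7.3×1.54×0.35 = 3.935 m³/s
Panel 4-5: Δb = 2.1 m, d̄ = (1.51+1.49)/2 = 1.5, v̄ = (0.38+0.38)/2 = 0.38 → q = 2.1×1.5×0.38 = 1.197 m³/s
Panel 5-6: Δb = 6.9 m, d̄ = (1.49+0.45)/2 = 0.97, v̄ = (0.38+0.17)/2 = 0.275 → q = 6.9×0.97×0.275 = 1.841 m³/s
Q = Σ q = 10.14 m³/s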